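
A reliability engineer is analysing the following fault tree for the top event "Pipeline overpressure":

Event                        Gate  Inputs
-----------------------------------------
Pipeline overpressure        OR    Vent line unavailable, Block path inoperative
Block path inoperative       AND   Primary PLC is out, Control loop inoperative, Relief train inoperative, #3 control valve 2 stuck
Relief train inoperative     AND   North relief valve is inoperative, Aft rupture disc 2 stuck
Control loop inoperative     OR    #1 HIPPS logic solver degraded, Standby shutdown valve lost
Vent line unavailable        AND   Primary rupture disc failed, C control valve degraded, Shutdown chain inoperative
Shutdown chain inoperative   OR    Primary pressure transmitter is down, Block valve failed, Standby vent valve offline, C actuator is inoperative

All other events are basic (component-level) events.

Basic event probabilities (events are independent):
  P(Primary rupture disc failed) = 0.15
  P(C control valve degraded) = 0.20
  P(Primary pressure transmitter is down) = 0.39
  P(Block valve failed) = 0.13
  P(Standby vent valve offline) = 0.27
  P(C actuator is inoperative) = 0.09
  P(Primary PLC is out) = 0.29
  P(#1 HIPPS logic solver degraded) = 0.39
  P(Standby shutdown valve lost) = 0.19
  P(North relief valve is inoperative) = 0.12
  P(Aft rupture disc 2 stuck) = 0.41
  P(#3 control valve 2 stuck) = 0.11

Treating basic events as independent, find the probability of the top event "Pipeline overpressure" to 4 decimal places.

0.0202

P(Shutdown chain inoperative) [OR] = 1 − (1−0.39) × (1−0.13) × (1−0.27) × (1−0.09) = 0.647456
P(Vent line unavailable) [AND] = 0.15 × 0.20 × 0.647456 = 0.019424
P(Control loop inoperative) [OR] = 1 − (1−0.39) × (1−0.19) = 0.505900
P(Relief train inoperative) [AND] = 0.12 × 0.41 = 0.049200
P(Block path inoperative) [AND] = 0.29 × 0.505900 × 0.049200 × 0.11 = 0.000794
P(Pipeline overpressure) [OR] = 1 − (1−0.019424) × (1−0.000794) = 0.020203
Rounded to 4 decimal places: P(Pipeline overpressure) ≈ 0.0202.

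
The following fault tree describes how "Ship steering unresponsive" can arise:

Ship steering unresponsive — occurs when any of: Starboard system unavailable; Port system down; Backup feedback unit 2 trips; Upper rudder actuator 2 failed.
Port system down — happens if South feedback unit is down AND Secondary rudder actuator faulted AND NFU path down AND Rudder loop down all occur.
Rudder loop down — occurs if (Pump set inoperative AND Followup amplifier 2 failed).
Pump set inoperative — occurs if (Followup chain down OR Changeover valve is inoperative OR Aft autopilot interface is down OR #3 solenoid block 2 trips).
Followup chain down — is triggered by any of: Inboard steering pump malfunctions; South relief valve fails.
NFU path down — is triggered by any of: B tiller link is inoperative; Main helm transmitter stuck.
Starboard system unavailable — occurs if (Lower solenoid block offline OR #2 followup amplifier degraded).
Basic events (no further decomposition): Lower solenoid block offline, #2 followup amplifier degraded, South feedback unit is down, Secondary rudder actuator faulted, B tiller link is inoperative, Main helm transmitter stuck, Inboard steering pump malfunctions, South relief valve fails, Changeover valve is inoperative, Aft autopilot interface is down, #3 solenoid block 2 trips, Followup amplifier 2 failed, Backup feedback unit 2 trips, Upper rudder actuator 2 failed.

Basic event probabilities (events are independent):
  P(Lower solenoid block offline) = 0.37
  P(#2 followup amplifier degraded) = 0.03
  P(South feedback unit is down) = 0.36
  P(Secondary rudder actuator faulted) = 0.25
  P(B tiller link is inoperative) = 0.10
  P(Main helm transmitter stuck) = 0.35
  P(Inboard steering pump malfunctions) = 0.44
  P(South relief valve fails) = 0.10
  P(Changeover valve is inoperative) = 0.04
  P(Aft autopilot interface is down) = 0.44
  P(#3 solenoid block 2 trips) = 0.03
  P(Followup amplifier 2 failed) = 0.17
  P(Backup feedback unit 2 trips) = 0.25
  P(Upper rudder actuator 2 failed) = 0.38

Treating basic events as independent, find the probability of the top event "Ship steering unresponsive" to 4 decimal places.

P(Starboard system unavailable) [OR] = 1 − (1−0.37) × (1−0.03) = 0.388900
P(NFU path down) [OR] = 1 − (1−0.10) × (1−0.35) = 0.415000
P(Followup chain down) [OR] = 1 − (1−0.44) × (1−0.10) = 0.496000
P(Pump set inoperative) [OR] = 1 − (1−0.496000) × (1−0.04) × (1−0.44) × (1−0.03) = 0.737178
P(Rudder loop down) [AND] = 0.737178 × 0.17 = 0.125320
P(Port system down) [AND] = 0.36 × 0.25 × 0.415000 × 0.125320 = 0.004681
P(Ship steering unresponsive) [OR] = 1 − (1−0.388900) × (1−0.004681) × (1−0.25) × (1−0.38) = 0.717169
Rounded to 4 decimal places: P(Ship steering unresponsive) ≈ 0.7172.

0.7172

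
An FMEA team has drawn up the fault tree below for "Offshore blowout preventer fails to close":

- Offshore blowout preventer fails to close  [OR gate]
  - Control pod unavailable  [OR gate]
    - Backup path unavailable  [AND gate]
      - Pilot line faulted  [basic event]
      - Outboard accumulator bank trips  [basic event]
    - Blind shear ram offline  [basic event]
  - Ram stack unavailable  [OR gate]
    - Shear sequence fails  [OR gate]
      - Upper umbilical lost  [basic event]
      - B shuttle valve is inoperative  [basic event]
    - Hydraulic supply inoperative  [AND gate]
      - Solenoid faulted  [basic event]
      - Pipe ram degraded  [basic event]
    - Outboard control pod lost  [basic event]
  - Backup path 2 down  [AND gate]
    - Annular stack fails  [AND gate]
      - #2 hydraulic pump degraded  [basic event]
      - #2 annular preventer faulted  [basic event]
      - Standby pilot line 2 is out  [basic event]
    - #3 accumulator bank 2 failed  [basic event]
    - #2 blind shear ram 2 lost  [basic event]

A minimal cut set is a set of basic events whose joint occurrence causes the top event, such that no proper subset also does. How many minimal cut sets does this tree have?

Backup path unavailable [AND]: one cut set from each child combined → 1 × 1 = 1 cut set(s).
Control pod unavailable [OR]: union of children's cut sets → 2 cut set(s).
Shear sequence fails [OR]: union of children's cut sets → 2 cut set(s).
Hydraulic supply inoperative [AND]: one cut set from each child combined → 1 × 1 = 1 cut set(s).
Ram stack unavailable [OR]: union of children's cut sets → 4 cut set(s).
Annular stack fails [AND]: one cut set from each child combined → 1 × 1 × 1 = 1 cut set(s).
Backup path 2 down [AND]: one cut set from each child combined → 1 × 1 × 1 = 1 cut set(s).
Offshore blowout preventer fails to close [OR]: union of children's cut sets → 7 cut set(s).
Minimal cut sets: {Outboard accumulator bank trips, Pilot line faulted}; {Blind shear ram offline}; {Upper umbilical lost}; {B shuttle valve is inoperative}; {Pipe ram degraded, Solenoid faulted}; {Outboard control pod lost}; {#2 annular preventer faulted, #2 blind shear ram 2 lost, #2 hydraulic pump degraded, #3 accumulator bank 2 failed, Standby pilot line 2 is out}.

7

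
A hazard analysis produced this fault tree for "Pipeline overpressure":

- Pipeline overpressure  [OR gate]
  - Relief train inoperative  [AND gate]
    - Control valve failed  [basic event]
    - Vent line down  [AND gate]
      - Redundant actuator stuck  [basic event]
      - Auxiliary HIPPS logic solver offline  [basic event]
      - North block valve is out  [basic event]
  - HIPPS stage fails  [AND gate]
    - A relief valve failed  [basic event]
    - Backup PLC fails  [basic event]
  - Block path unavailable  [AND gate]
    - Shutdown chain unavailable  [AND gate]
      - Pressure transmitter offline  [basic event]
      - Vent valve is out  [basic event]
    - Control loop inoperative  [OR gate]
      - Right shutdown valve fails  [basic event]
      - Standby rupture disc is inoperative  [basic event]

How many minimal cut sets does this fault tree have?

Vent line down [AND]: one cut set from each child combined → 1 × 1 × 1 = 1 cut set(s).
Relief train inoperative [AND]: one cut set from each child combined → 1 × 1 = 1 cut set(s).
HIPPS stage fails [AND]: one cut set from each child combined → 1 × 1 = 1 cut set(s).
Shutdown chain unavailable [AND]: one cut set from each child combined → 1 × 1 = 1 cut set(s).
Control loop inoperative [OR]: union of children's cut sets → 2 cut set(s).
Block path unavailable [AND]: one cut set from each child combined → 1 × 2 = 2 cut set(s).
Pipeline overpressure [OR]: union of children's cut sets → 4 cut set(s).
Minimal cut sets: {Auxiliary HIPPS logic solver offline, Control valve failed, North block valve is out, Redundant actuator stuck}; {A relief valve failed, Backup PLC fails}; {Pressure transmitter offline, Right shutdown valve fails, Vent valve is out}; {Pressure transmitter offline, Standby rupture disc is inoperative, Vent valve is out}.

4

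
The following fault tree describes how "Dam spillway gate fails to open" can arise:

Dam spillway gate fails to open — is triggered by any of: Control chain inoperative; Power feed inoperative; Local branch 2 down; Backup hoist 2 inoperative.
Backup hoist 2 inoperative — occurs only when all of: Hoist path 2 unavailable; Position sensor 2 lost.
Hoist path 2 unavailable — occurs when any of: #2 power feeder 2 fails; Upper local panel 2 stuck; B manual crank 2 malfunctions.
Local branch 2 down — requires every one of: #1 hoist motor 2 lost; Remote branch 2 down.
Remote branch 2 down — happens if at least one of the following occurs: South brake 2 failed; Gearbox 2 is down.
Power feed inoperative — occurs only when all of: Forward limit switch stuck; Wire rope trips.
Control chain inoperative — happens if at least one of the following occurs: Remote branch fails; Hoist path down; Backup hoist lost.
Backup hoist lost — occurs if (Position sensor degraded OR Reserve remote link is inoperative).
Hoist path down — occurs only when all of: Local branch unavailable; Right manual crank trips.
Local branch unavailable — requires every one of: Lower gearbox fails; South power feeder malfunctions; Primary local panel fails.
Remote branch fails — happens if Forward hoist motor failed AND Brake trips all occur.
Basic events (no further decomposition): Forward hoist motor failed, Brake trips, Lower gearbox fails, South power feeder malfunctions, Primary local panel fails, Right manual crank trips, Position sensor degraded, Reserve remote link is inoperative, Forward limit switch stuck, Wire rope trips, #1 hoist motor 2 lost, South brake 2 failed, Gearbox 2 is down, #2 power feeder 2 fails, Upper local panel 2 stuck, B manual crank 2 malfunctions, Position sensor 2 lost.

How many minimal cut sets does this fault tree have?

10

Remote branch fails [AND]: one cut set from each child combined → 1 × 1 = 1 cut set(s).
Local branch unavailable [AND]: one cut set from each child combined → 1 × 1 × 1 = 1 cut set(s).
Hoist path down [AND]: one cut set from each child combined → 1 × 1 = 1 cut set(s).
Backup hoist lost [OR]: union of children's cut sets → 2 cut set(s).
Control chain inoperative [OR]: union of children's cut sets → 4 cut set(s).
Power feed inoperative [AND]: one cut set from each child combined → 1 × 1 = 1 cut set(s).
Remote branch 2 down [OR]: union of children's cut sets → 2 cut set(s).
Local branch 2 down [AND]: one cut set from each child combined → 1 × 2 = 2 cut set(s).
Hoist path 2 unavailable [OR]: union of children's cut sets → 3 cut set(s).
Backup hoist 2 inoperative [AND]: one cut set from each child combined → 3 × 1 = 3 cut set(s).
Dam spillway gate fails to open [OR]: union of children's cut sets → 10 cut set(s).
Minimal cut sets: {Brake trips, Forward hoist motor failed}; {Lower gearbox fails, Primary local panel fails, Right manual crank trips, South power feeder malfunctions}; {Position sensor degraded}; {Reserve remote link is inoperative}; {Forward limit switch stuck, Wire rope trips}; {#1 hoist motor 2 lost, South brake 2 failed}; {#1 hoist motor 2 lost, Gearbox 2 is down}; {#2 power feeder 2 fails, Position sensor 2 lost}; {Position sensor 2 lost, Upper local panel 2 stuck}; {B manual crank 2 malfunctions, Position sensor 2 lost}.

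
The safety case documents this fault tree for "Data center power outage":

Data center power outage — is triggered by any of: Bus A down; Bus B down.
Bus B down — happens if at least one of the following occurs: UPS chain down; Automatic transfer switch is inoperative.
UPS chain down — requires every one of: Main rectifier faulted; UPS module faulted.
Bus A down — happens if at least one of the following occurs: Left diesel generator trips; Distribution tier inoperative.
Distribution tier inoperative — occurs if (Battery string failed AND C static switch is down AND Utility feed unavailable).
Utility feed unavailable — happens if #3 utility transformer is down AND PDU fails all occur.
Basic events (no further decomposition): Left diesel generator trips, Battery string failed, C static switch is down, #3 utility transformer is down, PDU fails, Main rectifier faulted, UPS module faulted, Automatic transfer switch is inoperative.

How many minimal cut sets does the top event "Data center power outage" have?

4

Utility feed unavailable [AND]: one cut set from each child combined → 1 × 1 = 1 cut set(s).
Distribution tier inoperative [AND]: one cut set from each child combined → 1 × 1 × 1 = 1 cut set(s).
Bus A down [OR]: union of children's cut sets → 2 cut set(s).
UPS chain down [AND]: one cut set from each child combined → 1 × 1 = 1 cut set(s).
Bus B down [OR]: union of children's cut sets → 2 cut set(s).
Data center power outage [OR]: union of children's cut sets → 4 cut set(s).
Minimal cut sets: {Left diesel generator trips}; {#3 utility transformer is down, Battery string failed, C static switch is down, PDU fails}; {Main rectifier faulted, UPS module faulted}; {Automatic transfer switch is inoperative}.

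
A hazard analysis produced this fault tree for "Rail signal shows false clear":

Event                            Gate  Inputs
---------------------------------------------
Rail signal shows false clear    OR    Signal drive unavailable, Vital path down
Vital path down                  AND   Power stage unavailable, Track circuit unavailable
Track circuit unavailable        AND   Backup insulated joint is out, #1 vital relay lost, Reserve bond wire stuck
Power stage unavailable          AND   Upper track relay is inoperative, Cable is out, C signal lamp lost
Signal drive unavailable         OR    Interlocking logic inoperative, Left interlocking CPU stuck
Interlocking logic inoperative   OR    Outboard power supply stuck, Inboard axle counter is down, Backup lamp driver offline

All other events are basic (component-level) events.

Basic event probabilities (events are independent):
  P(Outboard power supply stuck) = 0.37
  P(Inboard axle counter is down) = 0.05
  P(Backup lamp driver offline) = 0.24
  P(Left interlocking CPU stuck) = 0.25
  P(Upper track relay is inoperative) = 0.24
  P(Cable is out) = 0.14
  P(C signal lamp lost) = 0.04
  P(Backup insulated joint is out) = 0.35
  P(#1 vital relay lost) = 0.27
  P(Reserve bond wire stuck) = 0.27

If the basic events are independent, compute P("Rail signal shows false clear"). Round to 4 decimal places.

P(Interlocking logic inoperative) [OR] = 1 − (1−0.37) × (1−0.05) × (1−0.24) = 0.545140
P(Signal drive unavailable) [OR] = 1 − (1−0.545140) × (1−0.25) = 0.658855
P(Power stage unavailable) [AND] = 0.24 × 0.14 × 0.04 = 0.001344
P(Track circuit unavailable) [AND] = 0.35 × 0.27 × 0.27 = 0.025515
P(Vital path down) [AND] = 0.001344 × 0.025515 = 0.000034
P(Rail signal shows false clear) [OR] = 1 − (1−0.658855) × (1−0.000034) = 0.658867
Rounded to 4 decimal places: P(Rail signal shows false clear) ≈ 0.6589.

0.6589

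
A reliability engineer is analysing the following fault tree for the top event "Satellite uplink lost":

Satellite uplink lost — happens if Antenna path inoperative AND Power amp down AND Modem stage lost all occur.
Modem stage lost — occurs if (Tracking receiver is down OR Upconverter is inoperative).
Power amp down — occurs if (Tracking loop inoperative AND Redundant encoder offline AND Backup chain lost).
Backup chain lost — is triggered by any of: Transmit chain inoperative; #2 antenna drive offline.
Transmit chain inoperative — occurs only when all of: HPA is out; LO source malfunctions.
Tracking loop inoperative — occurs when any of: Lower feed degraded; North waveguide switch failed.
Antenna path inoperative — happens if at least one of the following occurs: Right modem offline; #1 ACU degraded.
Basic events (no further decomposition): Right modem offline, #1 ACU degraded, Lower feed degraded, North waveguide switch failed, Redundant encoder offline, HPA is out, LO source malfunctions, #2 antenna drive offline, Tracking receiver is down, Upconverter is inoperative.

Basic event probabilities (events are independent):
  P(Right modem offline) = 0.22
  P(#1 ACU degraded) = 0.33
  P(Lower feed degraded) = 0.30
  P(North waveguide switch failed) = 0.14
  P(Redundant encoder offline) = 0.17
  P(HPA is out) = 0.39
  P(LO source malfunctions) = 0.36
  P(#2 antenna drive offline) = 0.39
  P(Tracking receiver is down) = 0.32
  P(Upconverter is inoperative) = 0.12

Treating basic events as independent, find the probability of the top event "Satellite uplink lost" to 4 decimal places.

0.0062

P(Antenna path inoperative) [OR] = 1 − (1−0.22) × (1−0.33) = 0.477400
P(Tracking loop inoperative) [OR] = 1 − (1−0.30) × (1−0.14) = 0.398000
P(Transmit chain inoperative) [AND] = 0.39 × 0.36 = 0.140400
P(Backup chain lost) [OR] = 1 − (1−0.140400) × (1−0.39) = 0.475644
P(Power amp down) [AND] = 0.398000 × 0.17 × 0.475644 = 0.032182
P(Modem stage lost) [OR] = 1 − (1−0.32) × (1−0.12) = 0.401600
P(Satellite uplink lost) [AND] = 0.477400 × 0.032182 × 0.401600 = 0.006170
Rounded to 4 decimal places: P(Satellite uplink lost) ≈ 0.0062.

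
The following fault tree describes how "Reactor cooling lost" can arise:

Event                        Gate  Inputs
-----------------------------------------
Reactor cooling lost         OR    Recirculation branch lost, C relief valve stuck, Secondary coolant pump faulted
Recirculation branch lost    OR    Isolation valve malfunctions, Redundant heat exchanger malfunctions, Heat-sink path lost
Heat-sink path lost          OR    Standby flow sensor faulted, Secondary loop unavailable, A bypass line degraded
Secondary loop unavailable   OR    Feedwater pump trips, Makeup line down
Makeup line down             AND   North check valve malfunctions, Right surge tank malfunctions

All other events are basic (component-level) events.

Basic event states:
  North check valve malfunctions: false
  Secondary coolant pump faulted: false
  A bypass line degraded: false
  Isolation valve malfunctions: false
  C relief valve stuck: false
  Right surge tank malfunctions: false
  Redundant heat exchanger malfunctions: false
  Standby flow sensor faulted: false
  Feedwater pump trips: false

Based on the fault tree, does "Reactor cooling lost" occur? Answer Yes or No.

Makeup line down [AND]: North check valve malfunctions=not, Right surge tank malfunctions=not → not all inputs occur → does not occur.
Secondary loop unavailable [OR]: Feedwater pump trips=not, Makeup line down=not → no input occurs → does not occur.
Heat-sink path lost [OR]: Standby flow sensor faulted=not, Secondary loop unavailable=not, A bypass line degraded=not → no input occurs → does not occur.
Recirculation branch lost [OR]: Isolation valve malfunctions=not, Redundant heat exchanger malfunctions=not, Heat-sink path lost=not → no input occurs → does not occur.
Reactor cooling lost [OR]: Recirculation branch lost=not, C relief valve stuck=not, Secondary coolant pump faulted=not → no input occurs → does not occur.

No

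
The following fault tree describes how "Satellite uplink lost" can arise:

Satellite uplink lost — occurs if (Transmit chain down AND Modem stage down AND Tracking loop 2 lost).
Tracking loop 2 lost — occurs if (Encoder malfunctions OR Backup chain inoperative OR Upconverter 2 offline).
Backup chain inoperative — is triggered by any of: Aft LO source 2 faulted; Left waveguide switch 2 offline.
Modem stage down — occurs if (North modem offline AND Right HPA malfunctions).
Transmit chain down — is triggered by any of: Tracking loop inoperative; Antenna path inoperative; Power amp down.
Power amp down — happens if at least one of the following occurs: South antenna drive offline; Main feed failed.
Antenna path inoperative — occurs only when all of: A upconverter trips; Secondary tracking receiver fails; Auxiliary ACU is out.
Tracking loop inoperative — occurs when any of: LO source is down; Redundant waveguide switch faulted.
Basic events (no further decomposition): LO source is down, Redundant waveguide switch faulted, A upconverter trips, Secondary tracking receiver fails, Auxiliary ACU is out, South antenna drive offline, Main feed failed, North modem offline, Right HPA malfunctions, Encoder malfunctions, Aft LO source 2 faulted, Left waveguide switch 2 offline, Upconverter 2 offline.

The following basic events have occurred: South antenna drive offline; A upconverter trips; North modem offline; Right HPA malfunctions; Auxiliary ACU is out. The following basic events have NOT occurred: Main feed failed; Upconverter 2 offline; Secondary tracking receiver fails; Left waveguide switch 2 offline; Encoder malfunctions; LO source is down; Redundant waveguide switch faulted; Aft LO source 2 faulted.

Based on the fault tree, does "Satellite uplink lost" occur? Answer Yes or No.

Tracking loop inoperative [OR]: LO source is down=not, Redundant waveguide switch faulted=not → no input occurs → does not occur.
Antenna path inoperative [AND]: A upconverter trips=occurs, Secondary tracking receiver fails=not, Auxiliary ACU is out=occurs → not all inputs occur → does not occur.
Power amp down [OR]: South antenna drive offline=occurs, Main feed failed=not → at least one input occurs → occurs.
Transmit chain down [OR]: Tracking loop inoperative=not, Antenna path inoperative=not, Power amp down=occurs → at least one input occurs → occurs.
Modem stage down [AND]: North modem offline=occurs, Right HPA malfunctions=occurs → all inputs occur → occurs.
Backup chain inoperative [OR]: Aft LO source 2 faulted=not, Left waveguide switch 2 offline=not → no input occurs → does not occur.
Tracking loop 2 lost [OR]: Encoder malfunctions=not, Backup chain inoperative=not, Upconverter 2 offline=not → no input occurs → does not occur.
Satellite uplink lost [AND]: Transmit chain down=occurs, Modem stage down=occurs, Tracking loop 2 lost=not → not all inputs occur → does not occur.

No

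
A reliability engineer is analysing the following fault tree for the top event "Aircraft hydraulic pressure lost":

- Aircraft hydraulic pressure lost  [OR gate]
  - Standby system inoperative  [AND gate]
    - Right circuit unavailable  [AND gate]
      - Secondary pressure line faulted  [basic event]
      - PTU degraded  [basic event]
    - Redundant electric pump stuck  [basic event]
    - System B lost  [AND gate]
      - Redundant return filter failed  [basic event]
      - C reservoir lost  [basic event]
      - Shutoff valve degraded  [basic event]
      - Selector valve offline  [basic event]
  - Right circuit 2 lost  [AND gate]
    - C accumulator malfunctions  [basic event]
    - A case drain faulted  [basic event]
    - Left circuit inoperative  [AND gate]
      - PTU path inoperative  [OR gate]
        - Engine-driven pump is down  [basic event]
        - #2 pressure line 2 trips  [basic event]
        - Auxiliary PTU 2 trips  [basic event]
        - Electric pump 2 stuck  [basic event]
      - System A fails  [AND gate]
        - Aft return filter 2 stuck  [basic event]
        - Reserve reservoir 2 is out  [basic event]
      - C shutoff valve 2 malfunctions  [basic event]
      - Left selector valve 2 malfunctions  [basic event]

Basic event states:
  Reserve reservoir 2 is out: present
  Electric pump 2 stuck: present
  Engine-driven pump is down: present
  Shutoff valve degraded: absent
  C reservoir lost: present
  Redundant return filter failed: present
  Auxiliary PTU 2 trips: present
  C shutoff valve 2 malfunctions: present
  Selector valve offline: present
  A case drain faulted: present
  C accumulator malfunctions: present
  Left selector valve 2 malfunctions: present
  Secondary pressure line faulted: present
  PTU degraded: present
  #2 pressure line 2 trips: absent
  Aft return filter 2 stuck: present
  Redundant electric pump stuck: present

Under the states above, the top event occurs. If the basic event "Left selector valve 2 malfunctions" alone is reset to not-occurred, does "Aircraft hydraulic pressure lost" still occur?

No

Counterfactual: set "Left selector valve 2 malfunctions" to not occurred.
Right circuit unavailable [AND]: Secondary pressure line faulted=occurs, PTU degraded=occurs → all inputs occur → occurs.
System B lost [AND]: Redundant return filter failed=occurs, C reservoir lost=occurs, Shutoff valve degraded=not, Selector valve offline=occurs → not all inputs occur → does not occur.
Standby system inoperative [AND]: Right circuit unavailable=occurs, Redundant electric pump stuck=occurs, System B lost=not → not all inputs occur → does not occur.
PTU path inoperative [OR]: Engine-driven pump is down=occurs, #2 pressure line 2 trips=not, Auxiliary PTU 2 trips=occurs, Electric pump 2 stuck=occurs → at least one input occurs → occurs.
System A fails [AND]: Aft return filter 2 stuck=occurs, Reserve reservoir 2 is out=occurs → all inputs occur → occurs.
Left circuit inoperative [AND]: PTU path inoperative=occurs, System A fails=occurs, C shutoff valve 2 malfunctions=occurs, Left selector valve 2 malfunctions=not → not all inputs occur → does not occur.
Right circuit 2 lost [AND]: C accumulator malfunctions=occurs, A case drain faulted=occurs, Left circuit inoperative=not → not all inputs occur → does not occur.
Aircraft hydraulic pressure lost [OR]: Standby system inoperative=not, Right circuit 2 lost=not → no input occurs → does not occur.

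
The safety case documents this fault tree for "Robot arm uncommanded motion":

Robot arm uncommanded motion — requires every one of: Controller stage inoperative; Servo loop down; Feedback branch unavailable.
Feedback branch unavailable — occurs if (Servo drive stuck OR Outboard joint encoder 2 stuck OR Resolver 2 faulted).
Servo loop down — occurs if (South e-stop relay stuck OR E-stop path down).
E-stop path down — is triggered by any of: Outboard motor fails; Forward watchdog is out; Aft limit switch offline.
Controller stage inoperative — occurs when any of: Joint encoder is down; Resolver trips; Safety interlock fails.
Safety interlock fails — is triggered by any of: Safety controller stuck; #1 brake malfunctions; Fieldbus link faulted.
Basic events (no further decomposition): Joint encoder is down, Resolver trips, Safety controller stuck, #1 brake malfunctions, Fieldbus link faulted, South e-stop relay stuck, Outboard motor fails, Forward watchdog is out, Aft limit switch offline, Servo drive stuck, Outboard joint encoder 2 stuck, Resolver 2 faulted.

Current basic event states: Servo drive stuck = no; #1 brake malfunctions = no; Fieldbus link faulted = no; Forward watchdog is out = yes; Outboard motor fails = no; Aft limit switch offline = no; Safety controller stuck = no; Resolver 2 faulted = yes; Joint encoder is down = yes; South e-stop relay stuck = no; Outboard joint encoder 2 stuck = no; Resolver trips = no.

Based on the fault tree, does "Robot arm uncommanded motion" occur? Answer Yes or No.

Safety interlock fails [OR]: Safety controller stuck=not, #1 brake malfunctions=not, Fieldbus link faulted=not → no input occurs → does not occur.
Controller stage inoperative [OR]: Joint encoder is down=occurs, Resolver trips=not, Safety interlock fails=not → at least one input occurs → occurs.
E-stop path down [OR]: Outboard motor fails=not, Forward watchdog is out=occurs, Aft limit switch offline=not → at least one input occurs → occurs.
Servo loop down [OR]: South e-stop relay stuck=not, E-stop path down=occurs → at least one input occurs → occurs.
Feedback branch unavailable [OR]: Servo drive stuck=not, Outboard joint encoder 2 stuck=not, Resolver 2 faulted=occurs → at least one input occurs → occurs.
Robot arm uncommanded motion [AND]: Controller stage inoperative=occurs, Servo loop down=occurs, Feedback branch unavailable=occurs → all inputs occur → occurs.

Yes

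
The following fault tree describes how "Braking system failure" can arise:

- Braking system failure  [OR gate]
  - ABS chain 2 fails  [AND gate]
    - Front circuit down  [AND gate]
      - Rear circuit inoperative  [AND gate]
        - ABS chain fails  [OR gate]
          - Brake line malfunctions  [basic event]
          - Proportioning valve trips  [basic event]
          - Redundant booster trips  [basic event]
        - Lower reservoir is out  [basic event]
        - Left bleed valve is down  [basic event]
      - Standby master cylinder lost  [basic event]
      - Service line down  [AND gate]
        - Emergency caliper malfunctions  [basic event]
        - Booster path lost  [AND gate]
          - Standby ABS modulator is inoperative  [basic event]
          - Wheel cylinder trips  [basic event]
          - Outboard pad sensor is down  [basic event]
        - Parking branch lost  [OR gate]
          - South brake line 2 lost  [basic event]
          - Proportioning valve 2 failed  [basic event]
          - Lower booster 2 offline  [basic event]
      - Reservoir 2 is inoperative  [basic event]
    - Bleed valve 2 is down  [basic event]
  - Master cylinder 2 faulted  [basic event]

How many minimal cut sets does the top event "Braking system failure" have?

ABS chain fails [OR]: union of children's cut sets → 3 cut set(s).
Rear circuit inoperative [AND]: one cut set from each child combined → 3 × 1 × 1 = 3 cut set(s).
Booster path lost [AND]: one cut set from each child combined → 1 × 1 × 1 = 1 cut set(s).
Parking branch lost [OR]: union of children's cut sets → 3 cut set(s).
Service line down [AND]: one cut set from each child combined → 1 × 1 × 3 = 3 cut set(s).
Front circuit down [AND]: one cut set from each child combined → 3 × 1 × 3 × 1 = 9 cut set(s).
ABS chain 2 fails [AND]: one cut set from each child combined → 9 × 1 = 9 cut set(s).
Braking system failure [OR]: union of children's cut sets → 10 cut set(s).
Minimal cut sets: {Bleed valve 2 is down, Brake line malfunctions, Emergency caliper malfunctions, Left bleed valve is down, Lower reservoir is out, Outboard pad sensor is down, Reservoir 2 is inoperative, South brake line 2 lost, Standby ABS modulator is inoperative, Standby master cylinder lost, Wheel cylinder trips}; {Bleed valve 2 is down, Brake line malfunctions, Emergency caliper malfunctions, Left bleed valve is down, Lower reservoir is out, Outboard pad sensor is down, Proportioning valve 2 failed, Reservoir 2 is inoperative, Standby ABS modulator is inoperative, Standby master cylinder lost, Wheel cylinder trips}; {Bleed valve 2 is down, Brake line malfunctions, Emergency caliper malfunctions, Left bleed valve is down, Lower booster 2 offline, Lower reservoir is out, Outboard pad sensor is down, Reservoir 2 is inoperative, Standby ABS modulator is inoperative, Standby master cylinder lost, Wheel cylinder trips}; {Bleed valve 2 is down, Emergency caliper malfunctions, Left bleed valve is down, Lower reservoir is out, Outboard pad sensor is down, Proportioning valve trips, Reservoir 2 is inoperative, South brake line 2 lost, Standby ABS modulator is inoperative, Standby master cylinder lost, Wheel cylinder trips}; {Bleed valve 2 is down, Emergency caliper malfunctions, Left bleed valve is down, Lower reservoir is out, Outboard pad sensor is down, Proportioning valve 2 failed, Proportioning valve trips, Reservoir 2 is inoperative, Standby ABS modulator is inoperative, Standby master cylinder lost, Wheel cylinder trips}; {Bleed valve 2 is down, Emergency caliper malfunctions, Left bleed valve is down, Lower booster 2 offline, Lower reservoir is out, Outboard pad sensor is down, Proportioning valve trips, Reservoir 2 is inoperative, Standby ABS modulator is inoperative, Standby master cylinder lost, Wheel cylinder trips}; {Bleed valve 2 is down, Emergency caliper malfunctions, Left bleed valve is down, Lower reservoir is out, Outboard pad sensor is down, Redundant booster trips, Reservoir 2 is inoperative, South brake line 2 lost, Standby ABS modulator is inoperative, Standby master cylinder lost, Wheel cylinder trips}; {Bleed valve 2 is down, Emergency caliper malfunctions, Left bleed valve is down, Lower reservoir is out, Outboard pad sensor is down, Proportioning valve 2 failed, Redundant booster trips, Reservoir 2 is inoperative, Standby ABS modulator is inoperative, Standby master cylinder lost, Wheel cylinder trips}; {Bleed valve 2 is down, Emergency caliper malfunctions, Left bleed valve is down, Lower booster 2 offline, Lower reservoir is out, Outboard pad sensor is down, Redundant booster trips, Reservoir 2 is inoperative, Standby ABS modulator is inoperative, Standby master cylinder lost, Wheel cylinder trips}; {Master cylinder 2 faulted}.

10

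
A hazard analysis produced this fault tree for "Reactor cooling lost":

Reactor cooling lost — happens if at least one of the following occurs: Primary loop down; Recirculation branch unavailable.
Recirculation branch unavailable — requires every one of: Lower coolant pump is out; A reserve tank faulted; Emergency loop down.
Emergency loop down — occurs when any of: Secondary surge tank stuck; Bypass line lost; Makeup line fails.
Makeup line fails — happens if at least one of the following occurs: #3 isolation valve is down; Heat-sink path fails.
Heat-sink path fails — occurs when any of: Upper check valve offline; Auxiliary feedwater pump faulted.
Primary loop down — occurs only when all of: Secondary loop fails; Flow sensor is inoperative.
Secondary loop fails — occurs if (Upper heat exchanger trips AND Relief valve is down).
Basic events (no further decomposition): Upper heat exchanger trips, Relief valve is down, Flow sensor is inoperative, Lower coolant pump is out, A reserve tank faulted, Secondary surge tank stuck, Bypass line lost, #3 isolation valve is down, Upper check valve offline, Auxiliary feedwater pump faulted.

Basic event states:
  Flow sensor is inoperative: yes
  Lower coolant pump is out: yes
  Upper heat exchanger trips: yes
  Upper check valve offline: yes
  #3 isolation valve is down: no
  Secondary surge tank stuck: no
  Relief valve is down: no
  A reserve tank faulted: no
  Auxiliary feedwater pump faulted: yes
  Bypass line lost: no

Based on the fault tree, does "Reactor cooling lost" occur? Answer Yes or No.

Secondary loop fails [AND]: Upper heat exchanger trips=occurs, Relief valve is down=not → not all inputs occur → does not occur.
Primary loop down [AND]: Secondary loop fails=not, Flow sensor is inoperative=occurs → not all inputs occur → does not occur.
Heat-sink path fails [OR]: Upper check valve offline=occurs, Auxiliary feedwater pump faulted=occurs → at least one input occurs → occurs.
Makeup line fails [OR]: #3 isolation valve is down=not, Heat-sink path fails=occurs → at least one input occurs → occurs.
Emergency loop down [OR]: Secondary surge tank stuck=not, Bypass line lost=not, Makeup line fails=occurs → at least one input occurs → occurs.
Recirculation branch unavailable [AND]: Lower coolant pump is out=occurs, A reserve tank faulted=not, Emergency loop down=occurs → not all inputs occur → does not occur.
Reactor cooling lost [OR]: Primary loop down=not, Recirculation branch unavailable=not → no input occurs → does not occur.

No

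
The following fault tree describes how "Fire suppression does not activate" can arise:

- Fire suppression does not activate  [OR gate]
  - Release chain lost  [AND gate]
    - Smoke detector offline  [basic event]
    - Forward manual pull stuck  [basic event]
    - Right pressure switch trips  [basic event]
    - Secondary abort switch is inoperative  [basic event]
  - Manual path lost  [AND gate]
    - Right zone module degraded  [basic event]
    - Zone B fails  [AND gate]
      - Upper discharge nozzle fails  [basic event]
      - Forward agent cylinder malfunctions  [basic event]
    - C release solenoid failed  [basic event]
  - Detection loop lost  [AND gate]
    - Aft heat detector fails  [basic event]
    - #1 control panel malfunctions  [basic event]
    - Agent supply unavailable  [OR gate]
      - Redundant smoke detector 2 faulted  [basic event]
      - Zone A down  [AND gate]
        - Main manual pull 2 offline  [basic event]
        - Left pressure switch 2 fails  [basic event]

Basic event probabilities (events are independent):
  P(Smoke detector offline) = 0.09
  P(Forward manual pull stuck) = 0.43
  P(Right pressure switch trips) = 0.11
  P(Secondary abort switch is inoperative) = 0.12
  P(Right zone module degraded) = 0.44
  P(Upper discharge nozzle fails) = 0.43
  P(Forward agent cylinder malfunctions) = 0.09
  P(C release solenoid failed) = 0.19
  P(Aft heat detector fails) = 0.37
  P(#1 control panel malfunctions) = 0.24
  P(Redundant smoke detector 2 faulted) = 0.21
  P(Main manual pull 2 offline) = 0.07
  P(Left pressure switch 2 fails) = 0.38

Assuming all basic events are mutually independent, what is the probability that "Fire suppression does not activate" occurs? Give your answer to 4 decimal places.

P(Release chain lost) [AND] = 0.09 × 0.43 × 0.11 × 0.12 = 0.000511
P(Zone B fails) [AND] = 0.43 × 0.09 = 0.038700
P(Manual path lost) [AND] = 0.44 × 0.038700 × 0.19 = 0.003235
P(Zone A down) [AND] = 0.07 × 0.38 = 0.026600
P(Agent supply unavailable) [OR] = 1 − (1−0.21) × (1−0.026600) = 0.231014
P(Detection loop lost) [AND] = 0.37 × 0.24 × 0.231014 = 0.020514
P(Fire suppression does not activate) [OR] = 1 − (1−0.000511) × (1−0.003235) × (1−0.020514) = 0.024182
Rounded to 4 decimal places: P(Fire suppression does not activate) ≈ 0.0242.

0.0242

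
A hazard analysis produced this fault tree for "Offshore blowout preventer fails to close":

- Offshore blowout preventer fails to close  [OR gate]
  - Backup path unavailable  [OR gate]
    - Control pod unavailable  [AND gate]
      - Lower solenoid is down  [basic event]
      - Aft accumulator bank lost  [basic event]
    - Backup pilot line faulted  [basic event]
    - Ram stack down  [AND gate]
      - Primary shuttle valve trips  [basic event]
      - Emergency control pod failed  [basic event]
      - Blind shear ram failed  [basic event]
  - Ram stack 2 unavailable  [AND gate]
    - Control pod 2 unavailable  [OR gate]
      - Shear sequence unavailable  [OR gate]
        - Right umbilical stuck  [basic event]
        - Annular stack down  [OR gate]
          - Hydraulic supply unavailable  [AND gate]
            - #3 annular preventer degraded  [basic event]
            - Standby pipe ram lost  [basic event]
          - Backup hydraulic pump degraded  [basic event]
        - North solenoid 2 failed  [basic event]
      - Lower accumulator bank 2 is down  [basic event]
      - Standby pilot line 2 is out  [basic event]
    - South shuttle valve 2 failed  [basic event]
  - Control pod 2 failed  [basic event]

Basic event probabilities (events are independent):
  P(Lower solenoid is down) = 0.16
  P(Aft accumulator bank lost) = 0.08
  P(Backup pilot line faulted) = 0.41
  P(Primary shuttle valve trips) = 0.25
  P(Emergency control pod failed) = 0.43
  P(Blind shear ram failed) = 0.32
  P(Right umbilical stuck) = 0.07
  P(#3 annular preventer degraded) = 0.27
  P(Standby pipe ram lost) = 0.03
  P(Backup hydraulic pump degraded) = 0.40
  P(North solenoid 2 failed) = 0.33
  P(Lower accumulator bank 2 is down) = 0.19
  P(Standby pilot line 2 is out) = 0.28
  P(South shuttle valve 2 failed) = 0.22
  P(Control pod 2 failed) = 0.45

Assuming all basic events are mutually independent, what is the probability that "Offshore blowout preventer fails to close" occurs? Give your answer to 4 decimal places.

P(Control pod unavailable) [AND] = 0.16 × 0.08 = 0.012800
P(Ram stack down) [AND] = 0.25 × 0.43 × 0.32 = 0.034400
P(Backup path unavailable) [OR] = 1 − (1−0.012800) × (1−0.41) × (1−0.034400) = 0.437588
P(Hydraulic supply unavailable) [AND] = 0.27 × 0.03 = 0.008100
P(Annular stack down) [OR] = 1 − (1−0.008100) × (1−0.40) = 0.404860
P(Shear sequence unavailable) [OR] = 1 − (1−0.07) × (1−0.404860) × (1−0.33) = 0.629168
P(Control pod 2 unavailable) [OR] = 1 − (1−0.629168) × (1−0.19) × (1−0.28) = 0.783731
P(Ram stack 2 unavailable) [AND] = 0.783731 × 0.22 = 0.172421
P(Offshore blowout preventer fails to close) [OR] = 1 − (1−0.437588) × (1−0.172421) × (1−0.45) = 0.744008
Rounded to 4 decimal places: P(Offshore blowout preventer fails to close) ≈ 0.7440.

0.7440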